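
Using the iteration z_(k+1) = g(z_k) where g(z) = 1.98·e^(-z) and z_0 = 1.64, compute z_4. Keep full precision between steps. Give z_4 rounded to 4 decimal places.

1.1842

z_1 = g(1.640000) = 0.384080
z_2 = g(0.384080) = 1.348532
z_3 = g(1.348532) = 0.514050
z_4 = g(0.514050) = 1.184176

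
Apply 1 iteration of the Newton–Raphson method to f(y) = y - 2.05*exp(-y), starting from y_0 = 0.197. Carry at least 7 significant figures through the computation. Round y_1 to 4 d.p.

0.7509

f'(y) = 1 + 2.05*exp(-y)
y_0 = 0.197000: f = -1.486441, f' = 2.683441 → y_1 = 0.197000 - (-1.486441)/(2.683441) = 0.750931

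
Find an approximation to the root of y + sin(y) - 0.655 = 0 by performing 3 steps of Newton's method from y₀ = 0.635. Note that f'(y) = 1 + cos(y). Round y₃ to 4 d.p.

0.3305

y_0 = 0.635000: f = 0.573178, f' = 1.805072 → y_1 = 0.635000 - (0.573178)/(1.805072) = 0.317463
y_1 = 0.317463: f = -0.025380, f' = 1.950030 → y_2 = 0.317463 - (-0.025380)/(1.950030) = 0.330478
y_2 = 0.330478: f = -0.000027, f' = 1.945887 → y_3 = 0.330478 - (-0.000027)/(1.945887) = 0.330492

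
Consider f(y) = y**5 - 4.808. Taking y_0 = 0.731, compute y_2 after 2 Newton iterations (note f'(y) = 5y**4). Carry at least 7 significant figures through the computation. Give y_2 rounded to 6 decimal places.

3.165888

y_0 = 0.731000: f = -4.599269, f' = 1.427708 → y_1 = 0.731000 - (-4.599269)/(1.427708) = 3.952434
y_1 = 3.952434: f = 959.738998, f' = 1220.193534 → y_2 = 3.952434 - (959.738998)/(1220.193534) = 3.165888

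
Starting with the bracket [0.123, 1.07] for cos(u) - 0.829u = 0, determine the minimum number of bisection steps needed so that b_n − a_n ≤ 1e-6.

Initial width b − a = 1.07 − 0.123 = 0.947000.
After n steps the width is (b−a)/2^n; need (b−a)/2^n ≤ 1e-6.
So n ≥ log₂(0.947000/1e-6) = log₂(947000.0000) ≈ 19.8530.
Hence n = 20.

20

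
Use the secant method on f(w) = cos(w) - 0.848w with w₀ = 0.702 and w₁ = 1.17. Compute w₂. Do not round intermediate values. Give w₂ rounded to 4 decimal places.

f(w_0) = 0.168256, f(w_1) = -0.602008
w_2 = 1.170000 - (-0.602008)·(1.170000 - 0.702000)/(-0.602008 - (0.168256)) = 0.804230; f(w_2) = 0.011680

0.8042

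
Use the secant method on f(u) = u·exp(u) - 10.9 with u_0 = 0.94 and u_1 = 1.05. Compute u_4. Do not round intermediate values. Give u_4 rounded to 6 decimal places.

f(u_0) = -8.493617, f(u_1) = -7.899466
u_2 = 1.050000 - (-7.899466)·(1.050000 - 0.940000)/(-7.899466 - (-8.493617)) = 2.512492; f(u_2) = 20.093178
u_3 = 2.512492 - (20.093178)·(2.512492 - 1.050000)/(20.093178 - (-7.899466)) = 1.462712; f(u_3) = -4.584515
u_4 = 1.462712 - (-4.584515)·(1.462712 - 2.512492)/(-4.584515 - (20.093178)) = 1.657736; f(u_4) = -2.201171

1.657736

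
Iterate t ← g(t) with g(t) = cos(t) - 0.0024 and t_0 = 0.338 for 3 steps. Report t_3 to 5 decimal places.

0.83045

t_1 = g(0.338000) = 0.941020
t_2 = g(0.941020) = 0.586564
t_3 = g(0.586564) = 0.830447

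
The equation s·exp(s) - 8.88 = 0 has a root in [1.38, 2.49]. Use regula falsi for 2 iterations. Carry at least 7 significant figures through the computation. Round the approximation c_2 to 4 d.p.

1.6075

False-position update: c = (a·f(b) − b·f(a))/(f(b) − f(a)); replace the endpoint whose sign matches f(c).
f(1.380000) = -3.394636, f(2.490000) = 21.152578
step 1: c = 1.533502, f(c) = -1.773172 < 0 → new bracket [1.533502, 2.490000]
step 2: c = 1.607481, f(c) = -0.858302 < 0 → new bracket [1.607481, 2.490000]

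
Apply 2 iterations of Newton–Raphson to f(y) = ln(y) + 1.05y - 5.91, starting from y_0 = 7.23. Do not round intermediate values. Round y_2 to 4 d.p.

f'(y) = 1/y + 1.05
y_0 = 7.230000: f = 3.659739, f' = 1.188313 → y_1 = 7.230000 - (3.659739)/(1.188313) = 4.150222
y_1 = 4.150222: f = -0.129105, f' = 1.290951 → y_2 = 4.150222 - (-0.129105)/(1.290951) = 4.250230

4.2502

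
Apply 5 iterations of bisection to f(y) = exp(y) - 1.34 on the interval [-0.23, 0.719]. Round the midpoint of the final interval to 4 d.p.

0.2890

f(-0.230000) = -0.545466, f(0.719000) = 0.712380 (opposite signs)
step 1: m = 0.244500, f(m) = -0.063017 < 0 → root in [0.244500, 0.719000]
step 2: m = 0.481750, f(m) = 0.278905 > 0 → root in [0.244500, 0.481750]
step 3: m = 0.363125, f(m) = 0.097816 > 0 → root in [0.244500, 0.363125]
step 4: m = 0.303813, f(m) = 0.015015 > 0 → root in [0.244500, 0.303813]
step 5: m = 0.274156, f(m) = -0.024580 < 0 → root in [0.274156, 0.303813]
Midpoint of [0.274156, 0.303813] = 0.288984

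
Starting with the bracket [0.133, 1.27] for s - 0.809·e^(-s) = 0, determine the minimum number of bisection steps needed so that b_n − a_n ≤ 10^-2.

7

Initial width b − a = 1.27 − 0.133 = 1.137000.
After n steps the width is (b−a)/2^n; need (b−a)/2^n ≤ 10^-2.
So n ≥ log₂(1.137000/10^-2) = log₂(113.7000) ≈ 6.8291.
Hence n = 7.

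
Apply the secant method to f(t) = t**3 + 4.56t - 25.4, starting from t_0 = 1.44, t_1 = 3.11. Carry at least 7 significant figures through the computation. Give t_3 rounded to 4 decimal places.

2.3827

f(t_0) = -15.847616, f(t_1) = 18.861831
t_2 = 3.110000 - (18.861831)·(3.110000 - 1.440000)/(18.861831 - (-15.847616)) = 2.202487; f(t_2) = -4.672498
t_3 = 2.202487 - (-4.672498)·(2.202487 - 3.110000)/(-4.672498 - (18.861831)) = 2.382665; f(t_3) = -1.008444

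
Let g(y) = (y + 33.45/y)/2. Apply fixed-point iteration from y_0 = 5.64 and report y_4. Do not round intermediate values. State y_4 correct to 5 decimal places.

y_1 = g(5.640000) = 5.785426
y_2 = g(5.785426) = 5.783598
y_3 = g(5.783598) = 5.783597
y_4 = g(5.783597) = 5.783597

5.78360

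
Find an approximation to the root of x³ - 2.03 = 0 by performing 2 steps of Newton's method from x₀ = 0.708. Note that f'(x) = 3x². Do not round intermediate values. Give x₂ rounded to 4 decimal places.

x_0 = 0.708000: f = -1.675105, f' = 1.503792 → x_1 = 0.708000 - (-1.675105)/(1.503792) = 1.821921
x_1 = 1.821921: f = 4.017675, f' = 9.958185 → x_2 = 1.821921 - (4.017675)/(9.958185) = 1.418466

1.4185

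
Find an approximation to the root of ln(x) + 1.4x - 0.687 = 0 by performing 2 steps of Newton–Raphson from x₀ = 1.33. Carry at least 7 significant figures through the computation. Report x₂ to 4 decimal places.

0.7208

Newton update: x ← x − f(x)/f'(x).
f'(x) = 1/x + 1.4
x_0 = 1.330000: f = 1.460179, f' = 2.151880 → x_1 = 1.330000 - (1.460179)/(2.151880) = 0.651440
x_1 = 0.651440: f = -0.203553, f' = 2.935060 → x_2 = 0.651440 - (-0.203553)/(2.935060) = 0.720793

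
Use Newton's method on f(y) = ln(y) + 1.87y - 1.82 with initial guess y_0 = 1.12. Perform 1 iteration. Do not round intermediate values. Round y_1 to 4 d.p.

Newton update: y ← y − f(y)/f'(y).
f'(y) = 1/y + 1.87
y_0 = 1.120000: f = 0.387729, f' = 2.762857 → y_1 = 1.120000 - (0.387729)/(2.762857) = 0.979664

0.9797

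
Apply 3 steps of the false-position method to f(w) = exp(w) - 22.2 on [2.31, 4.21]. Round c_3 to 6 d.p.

f(2.310000) = -12.125575, f(4.210000) = 45.156540
step 1: c = 2.712195, f(c) = -7.137696 < 0 → new bracket [2.712195, 4.210000]
step 2: c = 2.916632, f(c) = -3.721051 < 0 → new bracket [2.916632, 4.210000]
step 3: c = 3.015096, f(c) = -1.808946 < 0 → new bracket [3.015096, 4.210000]

3.015096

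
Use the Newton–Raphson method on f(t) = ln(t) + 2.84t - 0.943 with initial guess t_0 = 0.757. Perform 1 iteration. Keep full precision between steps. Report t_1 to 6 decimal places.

0.533860

Newton update: t ← t − f(t)/f'(t).
f'(t) = 1/t + 2.84
t_0 = 0.757000: f = 0.928488, f' = 4.161004 → t_1 = 0.757000 - (0.928488)/(4.161004) = 0.533860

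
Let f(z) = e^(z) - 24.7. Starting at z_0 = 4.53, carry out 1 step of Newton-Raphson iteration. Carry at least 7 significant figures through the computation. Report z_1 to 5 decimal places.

3.79628

f'(z) = e^(z)
z_0 = 4.530000: f = 68.058561, f' = 92.758561 → z_1 = 4.530000 - (68.058561)/(92.758561) = 3.796283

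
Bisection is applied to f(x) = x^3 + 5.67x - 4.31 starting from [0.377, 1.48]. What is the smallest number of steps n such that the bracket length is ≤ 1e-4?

Initial width b − a = 1.48 − 0.377 = 1.103000.
After n steps the width is (b−a)/2^n; need (b−a)/2^n ≤ 1e-4.
So n ≥ log₂(1.103000/1e-4) = log₂(11030.0000) ≈ 13.4291.
Hence n = 14.

14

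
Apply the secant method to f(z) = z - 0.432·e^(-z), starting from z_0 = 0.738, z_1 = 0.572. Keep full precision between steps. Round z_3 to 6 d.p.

f(z_0) = 0.531474, f(z_1) = 0.328181
z_2 = 0.572000 - (0.328181)·(0.572000 - 0.738000)/(0.328181 - (0.531474)) = 0.304022; f(z_2) = -0.014727
z_3 = 0.304022 - (-0.014727)·(0.304022 - 0.572000)/(-0.014727 - (0.328181)) = 0.315531; f(z_3) = 0.000429

0.315531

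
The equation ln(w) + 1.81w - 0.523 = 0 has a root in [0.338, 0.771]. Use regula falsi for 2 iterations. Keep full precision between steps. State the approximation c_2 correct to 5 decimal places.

0.58772

False-position update: c = (a·f(b) − b·f(a))/(f(b) − f(a)); replace the endpoint whose sign matches f(c).
f(0.338000) = -0.995929, f(0.771000) = 0.612443
step 1: c = 0.606120, f(c) = 0.073401 > 0 → new bracket [0.338000, 0.606120]
step 2: c = 0.587716, f(c) = 0.009255 > 0 → new bracket [0.338000, 0.587716]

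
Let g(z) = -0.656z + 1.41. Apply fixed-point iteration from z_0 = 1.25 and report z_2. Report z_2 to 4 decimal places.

1.0230

z_1 = g(1.250000) = 0.590000
z_2 = g(0.590000) = 1.022960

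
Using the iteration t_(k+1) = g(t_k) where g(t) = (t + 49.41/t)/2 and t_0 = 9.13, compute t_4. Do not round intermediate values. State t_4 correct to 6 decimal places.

7.029225

t_1 = g(9.130000) = 7.270915
t_2 = g(7.270915) = 7.033242
t_3 = g(7.033242) = 7.029226
t_4 = g(7.029226) = 7.029225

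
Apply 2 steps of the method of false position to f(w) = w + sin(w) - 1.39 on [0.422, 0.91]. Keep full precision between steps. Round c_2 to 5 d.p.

f(0.422000) = -0.558414, f(0.910000) = 0.309504
step 1: c = 0.735977, f(c) = 0.017288 > 0 → new bracket [0.422000, 0.735977]
step 2: c = 0.726548, f(c) = 0.000842 > 0 → new bracket [0.422000, 0.726548]

0.72655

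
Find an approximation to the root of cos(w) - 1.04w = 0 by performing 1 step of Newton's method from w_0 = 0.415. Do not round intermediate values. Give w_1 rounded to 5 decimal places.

0.75003

f'(w) = -sin(w) - 1.04
w_0 = 0.415000: f = 0.483516, f' = -1.443190 → w_1 = 0.415000 - (0.483516)/(-1.443190) = 0.750033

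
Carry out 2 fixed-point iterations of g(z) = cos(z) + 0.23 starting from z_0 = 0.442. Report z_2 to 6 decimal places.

z_1 = g(0.442000) = 1.133898
z_2 = g(1.133898) = 0.653131

0.653131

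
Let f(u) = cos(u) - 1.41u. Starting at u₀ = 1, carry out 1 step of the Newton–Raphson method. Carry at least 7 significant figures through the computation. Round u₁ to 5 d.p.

f'(u) = -sin(u) - 1.41
u_0 = 1.000000: f = -0.869698, f' = -2.251471 → u_1 = 1.000000 - (-0.869698)/(-2.251471) = 0.613720

0.61372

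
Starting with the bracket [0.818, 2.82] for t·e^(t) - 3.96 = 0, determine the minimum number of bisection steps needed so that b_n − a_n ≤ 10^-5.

Initial width b − a = 2.82 − 0.818 = 2.002000.
After n steps the width is (b−a)/2^n; need (b−a)/2^n ≤ 10^-5.
So n ≥ log₂(2.002000/10^-5) = log₂(200200.0000) ≈ 17.6111.
Hence n = 18.

18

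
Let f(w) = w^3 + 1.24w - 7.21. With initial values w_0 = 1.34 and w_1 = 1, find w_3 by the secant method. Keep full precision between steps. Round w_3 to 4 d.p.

1.6316

f(w_0) = -3.142296, f(w_1) = -4.970000
w_2 = 1.000000 - (-4.970000)·(1.000000 - 1.340000)/(-4.970000 - (-3.142296)) = 1.924548; f(w_2) = 2.304743
w_3 = 1.924548 - (2.304743)·(1.924548 - 1.000000)/(2.304743 - (-4.970000)) = 1.631638; f(w_3) = -0.842954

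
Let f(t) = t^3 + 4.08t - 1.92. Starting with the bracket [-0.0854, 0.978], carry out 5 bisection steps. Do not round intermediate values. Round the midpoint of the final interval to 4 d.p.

0.4629

f(-0.085400) = -2.269055, f(0.978000) = 3.005681 (opposite signs)
step 1: m = 0.446300, f(m) = -0.010200 < 0 → root in [0.446300, 0.978000]
step 2: m = 0.712150, f(m) = 1.346744 > 0 → root in [0.446300, 0.712150]
step 3: m = 0.579225, f(m) = 0.637569 > 0 → root in [0.446300, 0.579225]
step 4: m = 0.512763, f(m) = 0.306889 > 0 → root in [0.446300, 0.512763]
step 5: m = 0.479531, f(m) = 0.146756 > 0 → root in [0.446300, 0.479531]
Midpoint of [0.446300, 0.479531] = 0.462916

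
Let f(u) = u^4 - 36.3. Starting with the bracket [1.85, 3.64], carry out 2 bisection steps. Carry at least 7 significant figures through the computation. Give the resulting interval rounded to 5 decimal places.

[2.29750, 2.74500]

f(1.850000) = -24.586494, f(3.640000) = 139.251900 (opposite signs)
step 1: m = 2.745000, f(m) = 20.476602 > 0 → root in [1.850000, 2.745000]
step 2: m = 2.297500, f(m) = -8.437372 < 0 → root in [2.297500, 2.745000]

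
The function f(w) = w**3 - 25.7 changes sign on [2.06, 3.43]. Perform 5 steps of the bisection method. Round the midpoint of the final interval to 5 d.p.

f(2.060000) = -16.958184, f(3.430000) = 14.653607 (opposite signs)
step 1: m = 2.745000, f(m) = -5.016356 < 0 → root in [2.745000, 3.430000]
step 2: m = 3.087500, f(m) = 3.732076 > 0 → root in [2.745000, 3.087500]
step 3: m = 2.916250, f(m) = -0.898711 < 0 → root in [2.916250, 3.087500]
step 4: m = 3.001875, f(m) = 1.350657 > 0 → root in [2.916250, 3.001875]
step 5: m = 2.959062, f(m) = 0.209702 > 0 → root in [2.916250, 2.959062]
Midpoint of [2.916250, 2.959062] = 2.937656

2.93766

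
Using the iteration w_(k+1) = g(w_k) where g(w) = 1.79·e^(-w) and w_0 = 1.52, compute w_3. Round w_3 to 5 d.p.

w_1 = g(1.520000) = 0.391494
w_2 = g(0.391494) = 1.210122
w_3 = g(1.210122) = 0.533708

0.53371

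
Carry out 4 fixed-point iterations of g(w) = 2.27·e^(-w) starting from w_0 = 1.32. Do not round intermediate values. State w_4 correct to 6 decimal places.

1.175236

w_1 = g(1.320000) = 0.606397
w_2 = g(0.606397) = 1.237858
w_3 = g(1.237858) = 0.658311
w_4 = g(0.658311) = 1.175236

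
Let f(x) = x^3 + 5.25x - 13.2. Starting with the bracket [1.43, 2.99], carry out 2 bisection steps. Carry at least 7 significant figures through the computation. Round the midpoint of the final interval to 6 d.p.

1.625000

f(1.430000) = -2.768293, f(2.990000) = 29.228399 (opposite signs)
step 1: m = 2.210000, f(m) = 9.196361 > 0 → root in [1.430000, 2.210000]
step 2: m = 1.820000, f(m) = 2.383568 > 0 → root in [1.430000, 1.820000]
Midpoint of [1.430000, 1.820000] = 1.625000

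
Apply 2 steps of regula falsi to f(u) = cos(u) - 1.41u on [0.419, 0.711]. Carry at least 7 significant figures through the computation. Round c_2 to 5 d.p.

f(0.419000) = 0.322706, f(0.711000) = -0.244800
step 1: c = 0.585043, f(c) = 0.008779 > 0 → new bracket [0.585043, 0.711000]
step 2: c = 0.589403, f(c) = 0.000214 > 0 → new bracket [0.589403, 0.711000]

0.58940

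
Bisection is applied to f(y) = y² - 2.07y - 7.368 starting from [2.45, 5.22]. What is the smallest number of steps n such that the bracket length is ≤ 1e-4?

15

Initial width b − a = 5.22 − 2.45 = 2.770000.
After n steps the width is (b−a)/2^n; need (b−a)/2^n ≤ 1e-4.
So n ≥ log₂(2.770000/1e-4) = log₂(27700.0000) ≈ 14.7576.
Hence n = 15.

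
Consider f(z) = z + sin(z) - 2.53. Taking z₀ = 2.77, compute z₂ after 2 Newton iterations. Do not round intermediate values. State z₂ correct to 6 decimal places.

Newton update: z ← z − f(z)/f'(z).
f'(z) = 1 + cos(z)
z_0 = 2.770000: f = 0.603100, f' = 0.068250 → z_1 = 2.770000 - (0.603100)/(0.068250) = -6.066658
z_1 = -6.066658: f = -8.381819, f' = 1.976649 → z_2 = -6.066658 - (-8.381819)/(1.976649) = -1.826241

-1.826241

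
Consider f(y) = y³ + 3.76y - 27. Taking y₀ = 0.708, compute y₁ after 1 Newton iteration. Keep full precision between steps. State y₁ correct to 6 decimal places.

5.264226

Newton update: y ← y − f(y)/f'(y).
f'(y) = 3y² + 3.76
y_0 = 0.708000: f = -23.983025, f' = 5.263792 → y_1 = 0.708000 - (-23.983025)/(5.263792) = 5.264226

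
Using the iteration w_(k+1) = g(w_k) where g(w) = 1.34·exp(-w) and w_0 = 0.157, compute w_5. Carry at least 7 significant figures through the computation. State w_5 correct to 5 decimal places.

w_1 = g(0.157000) = 1.145303
w_2 = g(1.145303) = 0.426291
w_3 = g(0.426291) = 0.874922
w_4 = g(0.874922) = 0.558639
w_5 = g(0.558639) = 0.766463

0.76646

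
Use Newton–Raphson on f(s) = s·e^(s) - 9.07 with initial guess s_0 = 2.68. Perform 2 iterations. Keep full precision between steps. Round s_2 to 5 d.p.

1.78977

f'(s) = (s + 1)·e^(s)
s_0 = 2.680000: f = 30.018050, f' = 53.673143 → s_1 = 2.680000 - (30.018050)/(53.673143) = 2.120725
s_1 = 2.120725: f = 8.610864, f' = 26.018043 → s_2 = 2.120725 - (8.610864)/(26.018043) = 1.789768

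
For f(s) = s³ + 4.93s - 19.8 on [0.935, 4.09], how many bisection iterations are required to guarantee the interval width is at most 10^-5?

Initial width b − a = 4.09 − 0.935 = 3.155000.
After n steps the width is (b−a)/2^n; need (b−a)/2^n ≤ 10^-5.
So n ≥ log₂(3.155000/10^-5) = log₂(315500.0000) ≈ 18.2673.
Hence n = 19.

19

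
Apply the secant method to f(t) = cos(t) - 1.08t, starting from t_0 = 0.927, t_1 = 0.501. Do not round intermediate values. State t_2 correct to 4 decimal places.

f(t_0) = -0.400924, f(t_1) = 0.336023
t_2 = 0.501000 - (0.336023)·(0.501000 - 0.927000)/(0.336023 - (-0.400924)) = 0.695242; f(t_2) = 0.017038

0.6952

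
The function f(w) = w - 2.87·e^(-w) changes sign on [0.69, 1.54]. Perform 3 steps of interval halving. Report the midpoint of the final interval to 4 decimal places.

1.0619

f(0.690000) = -0.749523, f(1.540000) = 0.924726 (opposite signs)
step 1: m = 1.115000, f(m) = 0.173883 > 0 → root in [0.690000, 1.115000]
step 2: m = 0.902500, f(m) = -0.261441 < 0 → root in [0.902500, 1.115000]
step 3: m = 1.008750, f(m) = -0.037866 < 0 → root in [1.008750, 1.115000]
Midpoint of [1.008750, 1.115000] = 1.061875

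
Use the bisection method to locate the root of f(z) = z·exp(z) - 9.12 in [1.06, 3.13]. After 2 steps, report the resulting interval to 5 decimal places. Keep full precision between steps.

f(1.060000) = -6.060447, f(3.130000) = 62.475556 (opposite signs)
step 1: m = 2.095000, f(m) = 7.902799 > 0 → root in [1.060000, 2.095000]
step 2: m = 1.577500, f(m) = -1.480430 < 0 → root in [1.577500, 2.095000]

[1.57750, 2.09500]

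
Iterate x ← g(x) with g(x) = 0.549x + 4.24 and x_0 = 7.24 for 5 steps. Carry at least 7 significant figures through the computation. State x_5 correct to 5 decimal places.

9.29354

x_1 = g(7.240000) = 8.214760
x_2 = g(8.214760) = 8.749903
x_3 = g(8.749903) = 9.043697
x_4 = g(9.043697) = 9.204990
x_5 = g(9.204990) = 9.293539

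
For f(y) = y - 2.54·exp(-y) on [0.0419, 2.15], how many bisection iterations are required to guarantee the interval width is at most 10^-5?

18

Initial width b − a = 2.15 − 0.0419 = 2.108100.
After n steps the width is (b−a)/2^n; need (b−a)/2^n ≤ 10^-5.
So n ≥ log₂(2.108100/10^-5) = log₂(210810.0000) ≈ 17.6856.
Hence n = 18.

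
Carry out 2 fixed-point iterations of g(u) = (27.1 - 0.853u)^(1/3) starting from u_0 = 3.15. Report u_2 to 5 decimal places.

u_1 = g(3.150000) = 2.900953
u_2 = g(2.900953) = 2.909343

2.90934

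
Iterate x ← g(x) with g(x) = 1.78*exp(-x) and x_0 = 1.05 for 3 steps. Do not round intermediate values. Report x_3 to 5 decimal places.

x_1 = g(1.050000) = 0.622889
x_2 = g(0.622889) = 0.954779
x_3 = g(0.954779) = 0.685117

0.68512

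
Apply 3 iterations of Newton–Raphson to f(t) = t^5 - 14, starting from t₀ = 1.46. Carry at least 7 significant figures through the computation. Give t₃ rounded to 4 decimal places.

1.6953

Newton update: t ← t − f(t)/f'(t).
f'(t) = 5t⁴
t_0 = 1.460000: f = -7.366171, f' = 22.718593 → t_1 = 1.460000 - (-7.366171)/(22.718593) = 1.784235
t_1 = 1.784235: f = 4.082593, f' = 50.673227 → t_2 = 1.784235 - (4.082593)/(50.673227) = 1.703668
t_2 = 1.703668: f = 0.352422, f' = 42.122115 → t_3 = 1.703668 - (0.352422)/(42.122115) = 1.695302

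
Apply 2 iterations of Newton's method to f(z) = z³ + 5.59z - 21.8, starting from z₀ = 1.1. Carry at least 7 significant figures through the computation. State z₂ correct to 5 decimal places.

2.21480

f'(z) = 3z² + 5.59
z_0 = 1.100000: f = -14.320000, f' = 9.220000 → z_1 = 1.100000 - (-14.320000)/(9.220000) = 2.653145
z_1 = 2.653145: f = 11.707050, f' = 26.707541 → z_2 = 2.653145 - (11.707050)/(26.707541) = 2.214803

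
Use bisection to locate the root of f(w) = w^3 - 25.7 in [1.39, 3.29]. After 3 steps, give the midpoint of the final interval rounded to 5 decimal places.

f(1.390000) = -23.014381, f(3.290000) = 9.911289 (opposite signs)
step 1: m = 2.340000, f(m) = -12.887096 < 0 → root in [2.340000, 3.290000]
step 2: m = 2.815000, f(m) = -3.393307 < 0 → root in [2.815000, 3.290000]
step 3: m = 3.052500, f(m) = 2.742451 > 0 → root in [2.815000, 3.052500]
Midpoint of [2.815000, 3.052500] = 2.933750

2.93375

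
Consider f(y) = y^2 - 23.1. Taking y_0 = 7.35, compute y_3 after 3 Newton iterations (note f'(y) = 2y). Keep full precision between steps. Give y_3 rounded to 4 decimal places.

y_0 = 7.350000: f = 30.922500, f' = 14.700000 → y_1 = 7.350000 - (30.922500)/(14.700000) = 5.246429
y_1 = 5.246429: f = 4.425013, f' = 10.492857 → y_2 = 5.246429 - (4.425013)/(10.492857) = 4.824712
y_2 = 4.824712: f = 0.177845, f' = 9.649424 → y_3 = 4.824712 - (0.177845)/(9.649424) = 4.806281

4.8063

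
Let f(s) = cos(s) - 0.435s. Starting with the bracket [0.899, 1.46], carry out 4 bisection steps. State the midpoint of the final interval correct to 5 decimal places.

1.09184

f(0.899000) = 0.231328, f(1.460000) = -0.524530 (opposite signs)
step 1: m = 1.179500, f(m) = -0.131695 < 0 → root in [0.899000, 1.179500]
step 2: m = 1.039250, f(m) = 0.054793 > 0 → root in [1.039250, 1.179500]
step 3: m = 1.109375, f(m) = -0.037357 < 0 → root in [1.039250, 1.109375]
step 4: m = 1.074313, f(m) = 0.009011 > 0 → root in [1.074313, 1.109375]
Midpoint of [1.074313, 1.109375] = 1.091844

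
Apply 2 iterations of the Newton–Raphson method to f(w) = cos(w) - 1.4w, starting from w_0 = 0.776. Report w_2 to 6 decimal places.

0.592532

Newton update: w ← w − f(w)/f'(w).
f'(w) = -sin(w) - 1.4
w_0 = 0.776000: f = -0.372679, f' = -2.100430 → w_1 = 0.776000 - (-0.372679)/(-2.100430) = 0.598570
w_1 = 0.598570: f = -0.011856, f' = -1.963462 → w_2 = 0.598570 - (-0.011856)/(-1.963462) = 0.592532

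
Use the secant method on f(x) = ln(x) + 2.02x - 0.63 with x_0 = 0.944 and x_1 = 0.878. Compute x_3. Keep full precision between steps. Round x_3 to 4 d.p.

0.5836

Secant update: x_(k+1) = x_k − f(x_k)·(x_k − x_(k-1))/(f(x_k) − f(x_(k-1))).
f(x_0) = 1.219251, f(x_1) = 1.013451
x_2 = 0.878000 - (1.013451)·(0.878000 - 0.944000)/(1.013451 - (1.219251)) = 0.552986; f(x_2) = -0.105392
x_3 = 0.552986 - (-0.105392)·(0.552986 - 0.878000)/(-0.105392 - (1.013451)) = 0.583601; f(x_3) = 0.010337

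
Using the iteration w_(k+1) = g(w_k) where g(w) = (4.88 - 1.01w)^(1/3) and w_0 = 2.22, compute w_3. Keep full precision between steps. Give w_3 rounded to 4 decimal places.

w_1 = g(2.220000) = 1.381701
w_2 = g(1.381701) = 1.516047
w_3 = g(1.516047) = 1.496107

1.4961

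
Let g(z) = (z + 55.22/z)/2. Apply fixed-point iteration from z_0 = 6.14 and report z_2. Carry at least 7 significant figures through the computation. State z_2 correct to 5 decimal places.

z_1 = g(6.140000) = 7.566743
z_2 = g(7.566743) = 7.432233

7.43223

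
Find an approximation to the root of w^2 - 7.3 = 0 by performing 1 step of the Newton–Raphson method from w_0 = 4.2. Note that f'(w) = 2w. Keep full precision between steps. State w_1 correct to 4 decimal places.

w_0 = 4.200000: f = 10.340000, f' = 8.400000 → w_1 = 4.200000 - (10.340000)/(8.400000) = 2.969048

2.9690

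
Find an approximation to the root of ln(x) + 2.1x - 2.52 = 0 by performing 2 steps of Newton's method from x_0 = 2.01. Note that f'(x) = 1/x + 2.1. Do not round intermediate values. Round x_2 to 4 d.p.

1.1379

x_0 = 2.010000: f = 2.399135, f' = 2.597512 → x_1 = 2.010000 - (2.399135)/(2.597512) = 1.086372
x_1 = 1.086372: f = -0.155775, f' = 3.020495 → x_2 = 1.086372 - (-0.155775)/(3.020495) = 1.137945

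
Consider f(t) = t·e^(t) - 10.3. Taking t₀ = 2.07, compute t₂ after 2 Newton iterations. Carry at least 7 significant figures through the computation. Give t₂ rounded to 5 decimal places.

1.76634

Newton update: t ← t − f(t)/f'(t).
f'(t) = (t + 1)·e^(t)
t_0 = 2.070000: f = 6.104384, f' = 24.329207 → t_1 = 2.070000 - (6.104384)/(24.329207) = 1.819092
t_1 = 1.819092: f = 0.916995, f' = 17.383254 → t_2 = 1.819092 - (0.916995)/(17.383254) = 1.766341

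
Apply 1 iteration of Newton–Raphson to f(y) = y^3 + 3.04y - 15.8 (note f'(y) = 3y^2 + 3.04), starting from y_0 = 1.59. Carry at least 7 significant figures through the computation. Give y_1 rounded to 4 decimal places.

2.2439

Newton update: y ← y − f(y)/f'(y).
y_0 = 1.590000: f = -6.946721, f' = 10.624300 → y_1 = 1.590000 - (-6.946721)/(10.624300) = 2.243852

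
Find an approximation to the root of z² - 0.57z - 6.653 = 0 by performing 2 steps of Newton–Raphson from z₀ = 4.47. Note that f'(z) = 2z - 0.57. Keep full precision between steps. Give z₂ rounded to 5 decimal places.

2.89578

Newton update: z ← z − f(z)/f'(z).
z_0 = 4.470000: f = 10.780000, f' = 8.370000 → z_1 = 4.470000 - (10.780000)/(8.370000) = 3.182067
z_1 = 3.182067: f = 1.658772, f' = 5.794134 → z_2 = 3.182067 - (1.658772)/(5.794134) = 2.895782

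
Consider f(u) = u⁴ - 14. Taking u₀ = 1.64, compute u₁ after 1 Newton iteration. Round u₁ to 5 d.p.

2.02348

f'(u) = 4u³
u_0 = 1.640000: f = -6.766052, f' = 17.643776 → u_1 = 1.640000 - (-6.766052)/(17.643776) = 2.023481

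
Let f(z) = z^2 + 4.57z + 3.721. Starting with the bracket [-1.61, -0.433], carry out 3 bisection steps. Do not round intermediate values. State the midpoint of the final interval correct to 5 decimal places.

f(-1.610000) = -1.044600, f(-0.433000) = 1.929679 (opposite signs)
step 1: m = -1.021500, f(m) = 0.096207 > 0 → root in [-1.610000, -1.021500]
step 2: m = -1.315750, f(m) = -0.560779 < 0 → root in [-1.315750, -1.021500]
step 3: m = -1.168625, f(m) = -0.253932 < 0 → root in [-1.168625, -1.021500]
Midpoint of [-1.168625, -1.021500] = -1.095063

-1.09506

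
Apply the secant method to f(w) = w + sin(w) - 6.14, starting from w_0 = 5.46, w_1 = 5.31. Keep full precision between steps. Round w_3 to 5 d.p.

6.20237

Secant update: w_(k+1) = w_k − f(w_k)·(w_k − w_(k-1))/(f(w_k) − f(w_(k-1))).
f(w_0) = -1.413315, f(w_1) = -1.656682
w_2 = 5.310000 - (-1.656682)·(5.310000 - 5.460000)/(-1.656682 - (-1.413315)) = 6.331101; f(w_2) = 0.238999
w_3 = 6.331101 - (0.238999)·(6.331101 - 5.310000)/(0.238999 - (-1.656682)) = 6.202365; f(w_3) = -0.018366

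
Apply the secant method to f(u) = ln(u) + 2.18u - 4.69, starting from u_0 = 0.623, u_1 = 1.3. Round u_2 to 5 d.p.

1.78787

Secant update: u_(k+1) = u_k − f(u_k)·(u_k − u_(k-1))/(f(u_k) − f(u_(k-1))).
f(u_0) = -3.805069, f(u_1) = -1.593636
u_2 = 1.300000 - (-1.593636)·(1.300000 - 0.623000)/(-1.593636 - (-3.805069)) = 1.787870; f(u_2) = -0.211419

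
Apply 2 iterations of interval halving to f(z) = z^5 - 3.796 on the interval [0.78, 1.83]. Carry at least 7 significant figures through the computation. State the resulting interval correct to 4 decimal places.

[1.3050, 1.5675]

f(0.780000) = -3.507283, f(1.830000) = 16.727690 (opposite signs)
step 1: m = 1.305000, f(m) = -0.011116 < 0 → root in [1.305000, 1.830000]
step 2: m = 1.567500, f(m) = 5.667194 > 0 → root in [1.305000, 1.567500]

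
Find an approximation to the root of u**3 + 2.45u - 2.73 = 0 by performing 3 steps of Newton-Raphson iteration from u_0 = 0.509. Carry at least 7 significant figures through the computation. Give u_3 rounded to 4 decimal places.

0.8572

f'(u) = 3u**2 + 2.45
u_0 = 0.509000: f = -1.351078, f' = 3.227243 → u_1 = 0.509000 - (-1.351078)/(3.227243) = 0.927648
u_1 = 0.927648: f = 0.341006, f' = 5.031591 → u_2 = 0.927648 - (0.341006)/(5.031591) = 0.859875
u_2 = 0.859875: f = 0.012471, f' = 4.668154 → u_3 = 0.859875 - (0.012471)/(4.668154) = 0.857203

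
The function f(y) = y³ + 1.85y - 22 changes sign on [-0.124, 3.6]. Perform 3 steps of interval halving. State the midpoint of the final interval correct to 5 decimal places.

2.43625

f(-0.124000) = -22.231307, f(3.600000) = 31.316000 (opposite signs)
step 1: m = 1.738000, f(m) = -13.534821 < 0 → root in [1.738000, 3.600000]
step 2: m = 2.669000, f(m) = 1.950434 > 0 → root in [1.738000, 2.669000]
step 3: m = 2.203500, f(m) = -7.224624 < 0 → root in [2.203500, 2.669000]
Midpoint of [2.203500, 2.669000] = 2.436250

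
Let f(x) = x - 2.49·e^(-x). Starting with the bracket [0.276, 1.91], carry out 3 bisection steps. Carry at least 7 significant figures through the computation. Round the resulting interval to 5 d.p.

[0.88875, 1.09300]

f(0.276000) = -1.613444, f(1.910000) = 1.541280 (opposite signs)
step 1: m = 1.093000, f(m) = 0.258329 > 0 → root in [0.276000, 1.093000]
step 2: m = 0.684500, f(m) = -0.571312 < 0 → root in [0.684500, 1.093000]
step 3: m = 0.888750, f(m) = -0.135062 < 0 → root in [0.888750, 1.093000]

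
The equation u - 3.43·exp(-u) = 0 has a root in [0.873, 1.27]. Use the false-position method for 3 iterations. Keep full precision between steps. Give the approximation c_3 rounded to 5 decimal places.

1.11964

f(0.873000) = -0.559699, f(1.270000) = 0.306748
step 1: c = 1.129450, f(c) = 0.020837 > 0 → new bracket [0.873000, 1.129450]
step 2: c = 1.120246, f(c) = 0.001381 > 0 → new bracket [0.873000, 1.120246]
step 3: c = 1.119637, f(c) = 0.000091 > 0 → new bracket [0.873000, 1.119637]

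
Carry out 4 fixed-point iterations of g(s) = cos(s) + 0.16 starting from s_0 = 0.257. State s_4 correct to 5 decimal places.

0.70754

s_1 = g(0.257000) = 1.127157
s_2 = g(1.127157) = 0.589229
s_3 = g(0.589229) = 0.991369
s_4 = g(0.991369) = 0.707545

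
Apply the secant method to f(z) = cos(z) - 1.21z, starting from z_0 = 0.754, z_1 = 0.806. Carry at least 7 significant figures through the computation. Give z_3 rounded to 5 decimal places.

0.65536

Secant update: z_(k+1) = z_k − f(z_k)·(z_k − z_(k-1))/(f(z_k) − f(z_(k-1))).
f(z_0) = -0.183384, f(z_1) = -0.282870
z_2 = 0.806000 - (-0.282870)·(0.806000 - 0.754000)/(-0.282870 - (-0.183384)) = 0.658148; f(z_2) = -0.005233
z_3 = 0.658148 - (-0.005233)·(0.658148 - 0.806000)/(-0.005233 - (-0.282870)) = 0.655361; f(z_3) = -0.000160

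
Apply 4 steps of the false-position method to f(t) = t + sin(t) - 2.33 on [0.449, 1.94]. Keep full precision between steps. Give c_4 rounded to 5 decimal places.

1.35627

f(0.449000) = -1.446935, f(1.940000) = 0.542615
step 1: c = 1.533356, f(c) = 0.202655 > 0 → new bracket [0.449000, 1.533356]
step 2: c = 1.400141, f(c) = 0.055614 > 0 → new bracket [0.449000, 1.400141]
step 3: c = 1.364936, f(c) = 0.013821 > 0 → new bracket [0.449000, 1.364936]
step 4: c = 1.356270, f(c) = 0.003347 > 0 → new bracket [0.449000, 1.356270]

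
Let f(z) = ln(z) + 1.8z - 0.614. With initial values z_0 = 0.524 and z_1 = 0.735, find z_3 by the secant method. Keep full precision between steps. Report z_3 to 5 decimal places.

0.61282

f(z_0) = -0.317064, f(z_1) = 0.401115
z_2 = 0.735000 - (0.401115)·(0.735000 - 0.524000)/(0.401115 - (-0.317064)) = 0.617153; f(z_2) = 0.014237
z_3 = 0.617153 - (0.014237)·(0.617153 - 0.735000)/(0.014237 - (0.401115)) = 0.612816; f(z_3) = -0.000621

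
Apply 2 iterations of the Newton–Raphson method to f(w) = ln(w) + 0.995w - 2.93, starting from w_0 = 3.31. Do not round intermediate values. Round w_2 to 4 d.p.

2.1671

Newton update: w ← w − f(w)/f'(w).
f'(w) = 1/w + 0.995
w_0 = 3.310000: f = 1.560398, f' = 1.297115 → w_1 = 3.310000 - (1.560398)/(1.297115) = 2.107024
w_1 = 2.107024: f = -0.088235, f' = 1.469603 → w_2 = 2.107024 - (-0.088235)/(1.469603) = 2.167064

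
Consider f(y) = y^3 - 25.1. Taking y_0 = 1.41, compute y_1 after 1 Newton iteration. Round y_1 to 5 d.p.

5.14837

f'(y) = 3y^2
y_0 = 1.410000: f = -22.296779, f' = 5.964300 → y_1 = 1.410000 - (-22.296779)/(5.964300) = 5.148373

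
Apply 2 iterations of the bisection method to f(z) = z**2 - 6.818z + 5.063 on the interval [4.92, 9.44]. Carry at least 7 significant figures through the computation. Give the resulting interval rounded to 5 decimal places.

f(4.920000) = -4.275160, f(9.440000) = 29.814680 (opposite signs)
step 1: m = 7.180000, f(m) = 7.662160 > 0 → root in [4.920000, 7.180000]
step 2: m = 6.050000, f(m) = 0.416600 > 0 → root in [4.920000, 6.050000]

[4.92000, 6.05000]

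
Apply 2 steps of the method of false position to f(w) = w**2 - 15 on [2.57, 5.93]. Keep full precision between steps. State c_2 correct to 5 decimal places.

3.80462

False-position update: c = (a·f(b) − b·f(a))/(f(b) − f(a)); replace the endpoint whose sign matches f(c).
f(2.570000) = -8.395100, f(5.930000) = 20.164900
step 1: c = 3.557659, f(c) = -2.343064 < 0 → new bracket [3.557659, 5.930000]
step 2: c = 3.804618, f(c) = -0.524882 < 0 → new bracket [3.804618, 5.930000]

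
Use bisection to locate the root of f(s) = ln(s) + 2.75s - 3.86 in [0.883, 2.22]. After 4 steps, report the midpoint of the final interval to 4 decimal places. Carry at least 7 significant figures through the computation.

f(0.883000) = -1.556180, f(2.220000) = 3.042507 (opposite signs)
step 1: m = 1.551500, f(m) = 0.845847 > 0 → root in [0.883000, 1.551500]
step 2: m = 1.217250, f(m) = -0.315968 < 0 → root in [1.217250, 1.551500]
step 3: m = 1.384375, f(m) = 0.272280 > 0 → root in [1.217250, 1.384375]
step 4: m = 1.300812, f(m) = -0.019777 < 0 → root in [1.300812, 1.384375]
Midpoint of [1.300812, 1.384375] = 1.342594

1.3426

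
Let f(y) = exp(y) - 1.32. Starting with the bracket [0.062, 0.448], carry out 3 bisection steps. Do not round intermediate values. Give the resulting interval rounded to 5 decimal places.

[0.25500, 0.30325]

f(0.062000) = -0.256038, f(0.448000) = 0.245179 (opposite signs)
step 1: m = 0.255000, f(m) = -0.029538 < 0 → root in [0.255000, 0.448000]
step 2: m = 0.351500, f(m) = 0.101198 > 0 → root in [0.255000, 0.351500]
step 3: m = 0.303250, f(m) = 0.034253 > 0 → root in [0.255000, 0.303250]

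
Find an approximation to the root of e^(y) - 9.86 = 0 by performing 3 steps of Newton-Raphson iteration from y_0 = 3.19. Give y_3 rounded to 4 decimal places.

2.2894

Newton update: y ← y − f(y)/f'(y).
f'(y) = e^(y)
y_0 = 3.190000: f = 14.428427, f' = 24.288427 → y_1 = 3.190000 - (14.428427)/(24.288427) = 2.595955
y_1 = 2.595955: f = 3.549382, f' = 13.409382 → y_2 = 2.595955 - (3.549382)/(13.409382) = 2.331261
y_2 = 2.331261: f = 0.430907, f' = 10.290907 → y_3 = 2.331261 - (0.430907)/(10.290907) = 2.289388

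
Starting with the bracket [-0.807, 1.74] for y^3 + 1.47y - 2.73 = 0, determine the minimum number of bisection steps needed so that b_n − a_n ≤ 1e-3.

12

Initial width b − a = 1.74 − -0.807 = 2.547000.
After n steps the width is (b−a)/2^n; need (b−a)/2^n ≤ 1e-3.
So n ≥ log₂(2.547000/1e-3) = log₂(2547.0000) ≈ 11.3146.
Hence n = 12.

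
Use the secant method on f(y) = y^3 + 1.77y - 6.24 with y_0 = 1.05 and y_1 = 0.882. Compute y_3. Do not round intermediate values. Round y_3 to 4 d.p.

f(y_0) = -3.223875, f(y_1) = -3.992731
y_2 = 0.882000 - (-3.992731)·(0.882000 - 1.050000)/(-3.992731 - (-3.223875)) = 1.754437; f(y_2) = 2.265602
y_3 = 1.754437 - (2.265602)·(1.754437 - 0.882000)/(2.265602 - (-3.992731)) = 1.438603; f(y_3) = -0.716369

1.4386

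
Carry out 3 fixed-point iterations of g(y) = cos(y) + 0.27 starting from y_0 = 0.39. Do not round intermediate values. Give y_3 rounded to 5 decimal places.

1.07383

y_1 = g(0.390000) = 1.194909
y_2 = g(1.194909) = 0.637098
y_3 = g(0.637098) = 1.073825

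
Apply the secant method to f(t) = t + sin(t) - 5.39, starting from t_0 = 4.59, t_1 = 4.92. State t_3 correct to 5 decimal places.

f(t_0) = -1.792520, f(t_1) = -1.448526
t_2 = 4.920000 - (-1.448526)·(4.920000 - 4.590000)/(-1.448526 - (-1.792520)) = 6.309600; f(t_2) = 0.946012
t_3 = 6.309600 - (0.946012)·(6.309600 - 4.920000)/(0.946012 - (-1.448526)) = 5.760610; f(t_3) = -0.128504

5.76061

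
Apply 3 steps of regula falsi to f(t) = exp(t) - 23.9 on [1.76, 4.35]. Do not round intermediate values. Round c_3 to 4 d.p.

2.9818

f(1.760000) = -18.087563, f(4.350000) = 53.578463
step 1: c = 2.413682, f(c) = -12.724969 < 0 → new bracket [2.413682, 4.350000]
step 2: c = 2.785301, f(c) = -7.695313 < 0 → new bracket [2.785301, 4.350000]
step 3: c = 2.981810, f(c) = -4.176524 < 0 → new bracket [2.981810, 4.350000]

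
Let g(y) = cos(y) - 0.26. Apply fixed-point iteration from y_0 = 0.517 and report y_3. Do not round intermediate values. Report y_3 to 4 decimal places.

0.5872

y_1 = g(0.517000) = 0.609306
y_2 = g(0.609306) = 0.560045
y_3 = g(0.560045) = 0.587231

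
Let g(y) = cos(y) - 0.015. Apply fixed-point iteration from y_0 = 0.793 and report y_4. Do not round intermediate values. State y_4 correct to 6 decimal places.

0.742722

y_1 = g(0.793000) = 0.686711
y_2 = g(0.686711) = 0.758335
y_3 = g(0.758335) = 0.710982
y_4 = g(0.710982) = 0.742722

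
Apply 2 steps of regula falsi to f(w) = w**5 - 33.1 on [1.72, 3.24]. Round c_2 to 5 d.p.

False-position update: c = (a·f(b) − b·f(a))/(f(b) − f(a)); replace the endpoint whose sign matches f(c).
f(1.720000) = -18.046335, f(3.240000) = 323.946723
step 1: c = 1.800208, f(c) = -14.193423 < 0 → new bracket [1.800208, 3.240000]
step 2: c = 1.860643, f(c) = -10.799477 < 0 → new bracket [1.860643, 3.240000]

1.86064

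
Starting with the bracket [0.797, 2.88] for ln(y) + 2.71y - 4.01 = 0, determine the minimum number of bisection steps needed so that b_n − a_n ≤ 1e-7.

25

Initial width b − a = 2.88 − 0.797 = 2.083000.
After n steps the width is (b−a)/2^n; need (b−a)/2^n ≤ 1e-7.
So n ≥ log₂(2.083000/1e-7) = log₂(20830000.0000) ≈ 24.3122.
Hence n = 25.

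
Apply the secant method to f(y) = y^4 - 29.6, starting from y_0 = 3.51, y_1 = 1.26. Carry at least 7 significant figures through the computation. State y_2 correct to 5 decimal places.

f(y_0) = 122.184864, f(y_1) = -27.079526
y_2 = 1.260000 - (-27.079526)·(1.260000 - 3.510000)/(-27.079526 - (122.184864)) = 1.668195; f(y_2) = -21.855615

1.66819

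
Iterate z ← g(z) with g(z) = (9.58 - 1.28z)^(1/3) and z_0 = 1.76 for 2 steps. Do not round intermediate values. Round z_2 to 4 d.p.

z_1 = g(1.760000) = 1.942284
z_2 = g(1.942284) = 1.921445

1.9214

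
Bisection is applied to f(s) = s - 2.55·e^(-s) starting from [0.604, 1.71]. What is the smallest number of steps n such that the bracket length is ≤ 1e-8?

Initial width b − a = 1.71 − 0.604 = 1.106000.
After n steps the width is (b−a)/2^n; need (b−a)/2^n ≤ 1e-8.
So n ≥ log₂(1.106000/1e-8) = log₂(110600000.0000) ≈ 26.7208.
Hence n = 27.

27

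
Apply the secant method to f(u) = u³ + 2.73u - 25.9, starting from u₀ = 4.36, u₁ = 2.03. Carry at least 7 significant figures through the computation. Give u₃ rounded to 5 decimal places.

2.72257

Secant update: u_(k+1) = u_k − f(u_k)·(u_k − u_(k-1))/(f(u_k) − f(u_(k-1))).
f(u_0) = 68.884656, f(u_1) = -11.992673
u_2 = 2.030000 - (-11.992673)·(2.030000 - 4.360000)/(-11.992673 - (68.884656)) = 2.375498; f(u_2) = -6.009984
u_3 = 2.375498 - (-6.009984)·(2.375498 - 2.030000)/(-6.009984 - (-11.992673)) = 2.722572; f(u_3) = 1.713399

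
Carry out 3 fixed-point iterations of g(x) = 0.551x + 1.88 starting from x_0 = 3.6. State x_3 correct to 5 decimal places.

x_1 = g(3.600000) = 3.863600
x_2 = g(3.863600) = 4.008844
x_3 = g(4.008844) = 4.088873

4.08887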